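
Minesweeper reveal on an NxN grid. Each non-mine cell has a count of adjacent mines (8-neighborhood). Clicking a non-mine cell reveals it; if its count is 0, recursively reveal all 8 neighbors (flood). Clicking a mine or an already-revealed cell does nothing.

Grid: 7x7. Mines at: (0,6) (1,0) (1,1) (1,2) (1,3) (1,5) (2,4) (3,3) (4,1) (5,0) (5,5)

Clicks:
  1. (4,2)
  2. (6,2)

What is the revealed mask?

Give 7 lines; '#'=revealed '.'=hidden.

Answer: .......
.......
.......
.......
..###..
.####..
.####..

Derivation:
Click 1 (4,2) count=2: revealed 1 new [(4,2)] -> total=1
Click 2 (6,2) count=0: revealed 10 new [(4,3) (4,4) (5,1) (5,2) (5,3) (5,4) (6,1) (6,2) (6,3) (6,4)] -> total=11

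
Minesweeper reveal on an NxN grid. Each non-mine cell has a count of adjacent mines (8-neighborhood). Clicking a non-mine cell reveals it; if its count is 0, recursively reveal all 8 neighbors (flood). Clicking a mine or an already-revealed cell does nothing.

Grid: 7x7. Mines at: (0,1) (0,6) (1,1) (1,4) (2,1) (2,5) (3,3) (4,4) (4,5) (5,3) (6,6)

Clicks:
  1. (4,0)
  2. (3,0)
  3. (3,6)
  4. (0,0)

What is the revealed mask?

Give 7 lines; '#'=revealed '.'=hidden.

Answer: #......
.......
.......
###...#
###....
###....
###....

Derivation:
Click 1 (4,0) count=0: revealed 12 new [(3,0) (3,1) (3,2) (4,0) (4,1) (4,2) (5,0) (5,1) (5,2) (6,0) (6,1) (6,2)] -> total=12
Click 2 (3,0) count=1: revealed 0 new [(none)] -> total=12
Click 3 (3,6) count=2: revealed 1 new [(3,6)] -> total=13
Click 4 (0,0) count=2: revealed 1 new [(0,0)] -> total=14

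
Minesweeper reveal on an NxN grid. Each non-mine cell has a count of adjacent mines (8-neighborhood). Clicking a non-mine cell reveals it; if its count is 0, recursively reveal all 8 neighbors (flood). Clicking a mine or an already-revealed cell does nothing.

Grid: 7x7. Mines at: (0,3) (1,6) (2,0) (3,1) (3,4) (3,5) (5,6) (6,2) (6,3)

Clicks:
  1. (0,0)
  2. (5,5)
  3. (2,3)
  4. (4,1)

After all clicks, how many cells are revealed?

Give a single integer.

Answer: 9

Derivation:
Click 1 (0,0) count=0: revealed 6 new [(0,0) (0,1) (0,2) (1,0) (1,1) (1,2)] -> total=6
Click 2 (5,5) count=1: revealed 1 new [(5,5)] -> total=7
Click 3 (2,3) count=1: revealed 1 new [(2,3)] -> total=8
Click 4 (4,1) count=1: revealed 1 new [(4,1)] -> total=9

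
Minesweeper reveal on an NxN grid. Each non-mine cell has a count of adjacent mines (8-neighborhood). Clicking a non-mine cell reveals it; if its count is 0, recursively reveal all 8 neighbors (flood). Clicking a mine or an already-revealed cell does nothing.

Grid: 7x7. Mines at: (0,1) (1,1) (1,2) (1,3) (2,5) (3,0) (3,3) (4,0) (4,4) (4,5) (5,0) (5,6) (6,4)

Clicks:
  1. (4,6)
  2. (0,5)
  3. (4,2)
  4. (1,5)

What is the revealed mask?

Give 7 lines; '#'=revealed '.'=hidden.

Click 1 (4,6) count=2: revealed 1 new [(4,6)] -> total=1
Click 2 (0,5) count=0: revealed 6 new [(0,4) (0,5) (0,6) (1,4) (1,5) (1,6)] -> total=7
Click 3 (4,2) count=1: revealed 1 new [(4,2)] -> total=8
Click 4 (1,5) count=1: revealed 0 new [(none)] -> total=8

Answer: ....###
....###
.......
.......
..#...#
.......
.......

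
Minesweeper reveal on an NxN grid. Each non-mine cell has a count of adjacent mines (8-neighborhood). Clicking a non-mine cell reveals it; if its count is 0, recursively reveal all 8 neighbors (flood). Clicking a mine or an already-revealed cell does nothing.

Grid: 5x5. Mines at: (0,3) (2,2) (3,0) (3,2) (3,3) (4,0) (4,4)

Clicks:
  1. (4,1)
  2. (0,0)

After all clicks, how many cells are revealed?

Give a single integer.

Answer: 9

Derivation:
Click 1 (4,1) count=3: revealed 1 new [(4,1)] -> total=1
Click 2 (0,0) count=0: revealed 8 new [(0,0) (0,1) (0,2) (1,0) (1,1) (1,2) (2,0) (2,1)] -> total=9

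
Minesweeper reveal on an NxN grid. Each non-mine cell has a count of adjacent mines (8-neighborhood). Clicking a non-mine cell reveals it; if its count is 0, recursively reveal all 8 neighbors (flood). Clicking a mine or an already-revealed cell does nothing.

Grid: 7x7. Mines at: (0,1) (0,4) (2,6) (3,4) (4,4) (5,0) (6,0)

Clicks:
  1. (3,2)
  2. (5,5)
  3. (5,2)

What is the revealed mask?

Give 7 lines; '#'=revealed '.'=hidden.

Answer: .......
####...
####...
####.##
####.##
.######
.######

Derivation:
Click 1 (3,2) count=0: revealed 32 new [(1,0) (1,1) (1,2) (1,3) (2,0) (2,1) (2,2) (2,3) (3,0) (3,1) (3,2) (3,3) (3,5) (3,6) (4,0) (4,1) (4,2) (4,3) (4,5) (4,6) (5,1) (5,2) (5,3) (5,4) (5,5) (5,6) (6,1) (6,2) (6,3) (6,4) (6,5) (6,6)] -> total=32
Click 2 (5,5) count=1: revealed 0 new [(none)] -> total=32
Click 3 (5,2) count=0: revealed 0 new [(none)] -> total=32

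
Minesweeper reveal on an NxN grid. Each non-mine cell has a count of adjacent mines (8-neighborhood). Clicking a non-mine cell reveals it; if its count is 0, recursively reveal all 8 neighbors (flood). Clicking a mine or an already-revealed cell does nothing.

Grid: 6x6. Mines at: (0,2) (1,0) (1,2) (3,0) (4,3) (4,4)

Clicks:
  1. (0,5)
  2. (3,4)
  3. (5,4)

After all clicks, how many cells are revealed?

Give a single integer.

Answer: 13

Derivation:
Click 1 (0,5) count=0: revealed 12 new [(0,3) (0,4) (0,5) (1,3) (1,4) (1,5) (2,3) (2,4) (2,5) (3,3) (3,4) (3,5)] -> total=12
Click 2 (3,4) count=2: revealed 0 new [(none)] -> total=12
Click 3 (5,4) count=2: revealed 1 new [(5,4)] -> total=13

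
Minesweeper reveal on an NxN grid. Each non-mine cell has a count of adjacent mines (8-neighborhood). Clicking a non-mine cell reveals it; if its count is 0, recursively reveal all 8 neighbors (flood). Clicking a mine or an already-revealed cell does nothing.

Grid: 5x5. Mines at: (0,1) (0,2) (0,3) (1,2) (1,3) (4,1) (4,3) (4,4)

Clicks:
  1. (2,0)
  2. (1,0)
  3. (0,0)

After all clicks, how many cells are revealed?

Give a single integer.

Answer: 7

Derivation:
Click 1 (2,0) count=0: revealed 6 new [(1,0) (1,1) (2,0) (2,1) (3,0) (3,1)] -> total=6
Click 2 (1,0) count=1: revealed 0 new [(none)] -> total=6
Click 3 (0,0) count=1: revealed 1 new [(0,0)] -> total=7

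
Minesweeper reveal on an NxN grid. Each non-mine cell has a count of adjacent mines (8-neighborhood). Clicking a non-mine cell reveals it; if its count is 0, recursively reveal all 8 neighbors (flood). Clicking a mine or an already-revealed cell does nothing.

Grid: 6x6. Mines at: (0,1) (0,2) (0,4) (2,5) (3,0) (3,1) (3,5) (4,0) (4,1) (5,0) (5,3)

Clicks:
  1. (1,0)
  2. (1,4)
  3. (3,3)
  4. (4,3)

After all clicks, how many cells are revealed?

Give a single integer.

Click 1 (1,0) count=1: revealed 1 new [(1,0)] -> total=1
Click 2 (1,4) count=2: revealed 1 new [(1,4)] -> total=2
Click 3 (3,3) count=0: revealed 11 new [(1,2) (1,3) (2,2) (2,3) (2,4) (3,2) (3,3) (3,4) (4,2) (4,3) (4,4)] -> total=13
Click 4 (4,3) count=1: revealed 0 new [(none)] -> total=13

Answer: 13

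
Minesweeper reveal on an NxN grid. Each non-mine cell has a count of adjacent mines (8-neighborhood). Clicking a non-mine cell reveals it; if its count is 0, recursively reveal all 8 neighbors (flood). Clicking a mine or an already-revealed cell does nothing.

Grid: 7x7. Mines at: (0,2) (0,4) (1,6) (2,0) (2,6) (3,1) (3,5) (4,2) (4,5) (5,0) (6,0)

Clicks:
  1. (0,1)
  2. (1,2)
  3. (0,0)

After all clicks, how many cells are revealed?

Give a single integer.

Answer: 5

Derivation:
Click 1 (0,1) count=1: revealed 1 new [(0,1)] -> total=1
Click 2 (1,2) count=1: revealed 1 new [(1,2)] -> total=2
Click 3 (0,0) count=0: revealed 3 new [(0,0) (1,0) (1,1)] -> total=5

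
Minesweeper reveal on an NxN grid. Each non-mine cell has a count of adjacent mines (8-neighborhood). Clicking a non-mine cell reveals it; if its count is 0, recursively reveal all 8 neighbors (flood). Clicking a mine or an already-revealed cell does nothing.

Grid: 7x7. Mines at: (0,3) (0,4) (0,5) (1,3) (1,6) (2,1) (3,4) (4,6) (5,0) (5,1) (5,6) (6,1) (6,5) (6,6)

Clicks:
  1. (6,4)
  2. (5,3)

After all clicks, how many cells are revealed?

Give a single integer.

Answer: 9

Derivation:
Click 1 (6,4) count=1: revealed 1 new [(6,4)] -> total=1
Click 2 (5,3) count=0: revealed 8 new [(4,2) (4,3) (4,4) (5,2) (5,3) (5,4) (6,2) (6,3)] -> total=9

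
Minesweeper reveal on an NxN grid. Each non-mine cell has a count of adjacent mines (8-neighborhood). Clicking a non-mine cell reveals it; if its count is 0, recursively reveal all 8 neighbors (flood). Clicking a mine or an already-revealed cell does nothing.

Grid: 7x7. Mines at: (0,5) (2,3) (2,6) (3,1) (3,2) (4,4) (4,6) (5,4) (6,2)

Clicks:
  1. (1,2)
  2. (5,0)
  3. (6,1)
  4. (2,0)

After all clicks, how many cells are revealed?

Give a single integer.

Click 1 (1,2) count=1: revealed 1 new [(1,2)] -> total=1
Click 2 (5,0) count=0: revealed 6 new [(4,0) (4,1) (5,0) (5,1) (6,0) (6,1)] -> total=7
Click 3 (6,1) count=1: revealed 0 new [(none)] -> total=7
Click 4 (2,0) count=1: revealed 1 new [(2,0)] -> total=8

Answer: 8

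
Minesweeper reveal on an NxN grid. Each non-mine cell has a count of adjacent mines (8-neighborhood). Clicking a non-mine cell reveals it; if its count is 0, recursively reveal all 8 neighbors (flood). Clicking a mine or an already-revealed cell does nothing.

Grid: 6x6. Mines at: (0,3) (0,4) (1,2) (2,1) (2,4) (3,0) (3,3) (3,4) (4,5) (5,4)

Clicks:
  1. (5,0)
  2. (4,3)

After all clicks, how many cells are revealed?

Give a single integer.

Answer: 8

Derivation:
Click 1 (5,0) count=0: revealed 8 new [(4,0) (4,1) (4,2) (4,3) (5,0) (5,1) (5,2) (5,3)] -> total=8
Click 2 (4,3) count=3: revealed 0 new [(none)] -> total=8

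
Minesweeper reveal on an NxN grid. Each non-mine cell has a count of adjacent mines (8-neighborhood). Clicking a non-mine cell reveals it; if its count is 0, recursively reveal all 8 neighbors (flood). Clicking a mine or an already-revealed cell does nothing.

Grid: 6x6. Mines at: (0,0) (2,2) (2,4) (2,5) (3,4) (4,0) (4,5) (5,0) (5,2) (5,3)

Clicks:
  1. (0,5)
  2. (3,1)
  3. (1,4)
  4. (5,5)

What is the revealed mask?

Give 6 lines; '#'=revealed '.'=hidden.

Answer: .#####
.#####
......
.#....
......
.....#

Derivation:
Click 1 (0,5) count=0: revealed 10 new [(0,1) (0,2) (0,3) (0,4) (0,5) (1,1) (1,2) (1,3) (1,4) (1,5)] -> total=10
Click 2 (3,1) count=2: revealed 1 new [(3,1)] -> total=11
Click 3 (1,4) count=2: revealed 0 new [(none)] -> total=11
Click 4 (5,5) count=1: revealed 1 new [(5,5)] -> total=12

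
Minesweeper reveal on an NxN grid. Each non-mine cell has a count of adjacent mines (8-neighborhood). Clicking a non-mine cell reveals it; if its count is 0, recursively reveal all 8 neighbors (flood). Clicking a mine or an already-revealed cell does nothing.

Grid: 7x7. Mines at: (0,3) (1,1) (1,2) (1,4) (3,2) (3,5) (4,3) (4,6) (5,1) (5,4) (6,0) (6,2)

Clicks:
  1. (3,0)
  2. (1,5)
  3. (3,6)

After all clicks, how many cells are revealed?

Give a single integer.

Click 1 (3,0) count=0: revealed 6 new [(2,0) (2,1) (3,0) (3,1) (4,0) (4,1)] -> total=6
Click 2 (1,5) count=1: revealed 1 new [(1,5)] -> total=7
Click 3 (3,6) count=2: revealed 1 new [(3,6)] -> total=8

Answer: 8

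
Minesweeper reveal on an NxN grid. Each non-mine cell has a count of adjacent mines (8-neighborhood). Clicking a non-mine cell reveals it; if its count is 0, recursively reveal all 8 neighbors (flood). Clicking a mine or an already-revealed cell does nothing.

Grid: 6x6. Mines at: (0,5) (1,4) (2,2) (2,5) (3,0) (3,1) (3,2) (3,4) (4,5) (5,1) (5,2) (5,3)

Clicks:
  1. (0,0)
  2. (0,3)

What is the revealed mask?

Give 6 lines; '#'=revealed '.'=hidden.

Click 1 (0,0) count=0: revealed 10 new [(0,0) (0,1) (0,2) (0,3) (1,0) (1,1) (1,2) (1,3) (2,0) (2,1)] -> total=10
Click 2 (0,3) count=1: revealed 0 new [(none)] -> total=10

Answer: ####..
####..
##....
......
......
......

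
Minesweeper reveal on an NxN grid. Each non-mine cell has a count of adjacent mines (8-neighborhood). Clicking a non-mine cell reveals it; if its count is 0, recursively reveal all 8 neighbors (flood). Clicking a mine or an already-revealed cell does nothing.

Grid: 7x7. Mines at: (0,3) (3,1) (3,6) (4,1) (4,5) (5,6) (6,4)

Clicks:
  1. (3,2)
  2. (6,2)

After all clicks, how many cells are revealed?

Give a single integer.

Click 1 (3,2) count=2: revealed 1 new [(3,2)] -> total=1
Click 2 (6,2) count=0: revealed 8 new [(5,0) (5,1) (5,2) (5,3) (6,0) (6,1) (6,2) (6,3)] -> total=9

Answer: 9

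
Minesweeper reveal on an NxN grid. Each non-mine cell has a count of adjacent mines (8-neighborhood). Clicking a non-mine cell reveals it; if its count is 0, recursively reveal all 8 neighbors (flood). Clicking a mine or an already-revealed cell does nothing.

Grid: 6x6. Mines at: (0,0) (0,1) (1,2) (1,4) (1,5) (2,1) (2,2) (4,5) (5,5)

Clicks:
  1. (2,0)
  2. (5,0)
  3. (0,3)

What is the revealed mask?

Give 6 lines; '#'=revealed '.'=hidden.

Click 1 (2,0) count=1: revealed 1 new [(2,0)] -> total=1
Click 2 (5,0) count=0: revealed 15 new [(3,0) (3,1) (3,2) (3,3) (3,4) (4,0) (4,1) (4,2) (4,3) (4,4) (5,0) (5,1) (5,2) (5,3) (5,4)] -> total=16
Click 3 (0,3) count=2: revealed 1 new [(0,3)] -> total=17

Answer: ...#..
......
#.....
#####.
#####.
#####.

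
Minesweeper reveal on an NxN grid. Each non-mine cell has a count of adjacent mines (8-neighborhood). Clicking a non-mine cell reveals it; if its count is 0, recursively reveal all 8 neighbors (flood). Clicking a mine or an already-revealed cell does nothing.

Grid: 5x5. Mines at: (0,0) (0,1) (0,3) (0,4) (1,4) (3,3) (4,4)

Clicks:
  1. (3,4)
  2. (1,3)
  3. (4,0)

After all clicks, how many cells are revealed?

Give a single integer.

Answer: 14

Derivation:
Click 1 (3,4) count=2: revealed 1 new [(3,4)] -> total=1
Click 2 (1,3) count=3: revealed 1 new [(1,3)] -> total=2
Click 3 (4,0) count=0: revealed 12 new [(1,0) (1,1) (1,2) (2,0) (2,1) (2,2) (3,0) (3,1) (3,2) (4,0) (4,1) (4,2)] -> total=14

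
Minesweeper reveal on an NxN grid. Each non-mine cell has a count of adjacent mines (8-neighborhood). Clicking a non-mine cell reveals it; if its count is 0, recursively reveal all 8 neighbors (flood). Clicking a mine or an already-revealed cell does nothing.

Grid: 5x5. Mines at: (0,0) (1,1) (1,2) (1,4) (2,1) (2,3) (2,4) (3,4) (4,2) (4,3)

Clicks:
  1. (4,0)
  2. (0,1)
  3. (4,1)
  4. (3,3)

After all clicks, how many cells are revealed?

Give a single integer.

Click 1 (4,0) count=0: revealed 4 new [(3,0) (3,1) (4,0) (4,1)] -> total=4
Click 2 (0,1) count=3: revealed 1 new [(0,1)] -> total=5
Click 3 (4,1) count=1: revealed 0 new [(none)] -> total=5
Click 4 (3,3) count=5: revealed 1 new [(3,3)] -> total=6

Answer: 6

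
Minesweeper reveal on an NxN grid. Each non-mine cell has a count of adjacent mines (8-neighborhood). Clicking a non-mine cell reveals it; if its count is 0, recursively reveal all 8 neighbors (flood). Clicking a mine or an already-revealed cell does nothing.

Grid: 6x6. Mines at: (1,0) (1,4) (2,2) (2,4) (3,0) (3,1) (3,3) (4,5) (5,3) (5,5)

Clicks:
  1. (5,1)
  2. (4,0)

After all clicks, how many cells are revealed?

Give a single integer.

Answer: 6

Derivation:
Click 1 (5,1) count=0: revealed 6 new [(4,0) (4,1) (4,2) (5,0) (5,1) (5,2)] -> total=6
Click 2 (4,0) count=2: revealed 0 new [(none)] -> total=6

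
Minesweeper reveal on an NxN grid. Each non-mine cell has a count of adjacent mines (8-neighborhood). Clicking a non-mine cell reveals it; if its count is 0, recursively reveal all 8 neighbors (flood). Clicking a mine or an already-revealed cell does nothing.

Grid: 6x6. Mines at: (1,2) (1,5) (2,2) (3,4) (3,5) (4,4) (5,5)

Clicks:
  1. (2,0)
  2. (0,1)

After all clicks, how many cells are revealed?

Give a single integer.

Click 1 (2,0) count=0: revealed 18 new [(0,0) (0,1) (1,0) (1,1) (2,0) (2,1) (3,0) (3,1) (3,2) (3,3) (4,0) (4,1) (4,2) (4,3) (5,0) (5,1) (5,2) (5,3)] -> total=18
Click 2 (0,1) count=1: revealed 0 new [(none)] -> total=18

Answer: 18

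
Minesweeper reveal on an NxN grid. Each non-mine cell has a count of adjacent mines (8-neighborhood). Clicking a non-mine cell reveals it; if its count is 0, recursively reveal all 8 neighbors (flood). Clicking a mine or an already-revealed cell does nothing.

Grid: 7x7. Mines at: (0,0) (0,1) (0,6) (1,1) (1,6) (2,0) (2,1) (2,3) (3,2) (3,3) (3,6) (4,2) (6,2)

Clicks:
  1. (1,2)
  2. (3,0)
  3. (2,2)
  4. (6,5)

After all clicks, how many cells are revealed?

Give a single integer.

Click 1 (1,2) count=4: revealed 1 new [(1,2)] -> total=1
Click 2 (3,0) count=2: revealed 1 new [(3,0)] -> total=2
Click 3 (2,2) count=5: revealed 1 new [(2,2)] -> total=3
Click 4 (6,5) count=0: revealed 12 new [(4,3) (4,4) (4,5) (4,6) (5,3) (5,4) (5,5) (5,6) (6,3) (6,4) (6,5) (6,6)] -> total=15

Answer: 15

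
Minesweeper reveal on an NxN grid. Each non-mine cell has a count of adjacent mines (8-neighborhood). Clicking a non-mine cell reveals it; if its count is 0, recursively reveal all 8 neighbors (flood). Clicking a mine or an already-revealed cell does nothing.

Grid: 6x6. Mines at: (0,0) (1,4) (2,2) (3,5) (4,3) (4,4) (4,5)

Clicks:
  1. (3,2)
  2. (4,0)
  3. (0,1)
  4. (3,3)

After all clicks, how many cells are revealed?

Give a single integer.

Click 1 (3,2) count=2: revealed 1 new [(3,2)] -> total=1
Click 2 (4,0) count=0: revealed 12 new [(1,0) (1,1) (2,0) (2,1) (3,0) (3,1) (4,0) (4,1) (4,2) (5,0) (5,1) (5,2)] -> total=13
Click 3 (0,1) count=1: revealed 1 new [(0,1)] -> total=14
Click 4 (3,3) count=3: revealed 1 new [(3,3)] -> total=15

Answer: 15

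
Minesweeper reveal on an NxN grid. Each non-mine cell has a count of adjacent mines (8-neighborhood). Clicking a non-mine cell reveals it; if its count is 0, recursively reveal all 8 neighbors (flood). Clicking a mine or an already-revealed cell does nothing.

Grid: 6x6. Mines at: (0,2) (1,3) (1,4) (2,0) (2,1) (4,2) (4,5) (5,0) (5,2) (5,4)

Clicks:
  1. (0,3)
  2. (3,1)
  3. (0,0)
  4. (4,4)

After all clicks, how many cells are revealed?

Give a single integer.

Click 1 (0,3) count=3: revealed 1 new [(0,3)] -> total=1
Click 2 (3,1) count=3: revealed 1 new [(3,1)] -> total=2
Click 3 (0,0) count=0: revealed 4 new [(0,0) (0,1) (1,0) (1,1)] -> total=6
Click 4 (4,4) count=2: revealed 1 new [(4,4)] -> total=7

Answer: 7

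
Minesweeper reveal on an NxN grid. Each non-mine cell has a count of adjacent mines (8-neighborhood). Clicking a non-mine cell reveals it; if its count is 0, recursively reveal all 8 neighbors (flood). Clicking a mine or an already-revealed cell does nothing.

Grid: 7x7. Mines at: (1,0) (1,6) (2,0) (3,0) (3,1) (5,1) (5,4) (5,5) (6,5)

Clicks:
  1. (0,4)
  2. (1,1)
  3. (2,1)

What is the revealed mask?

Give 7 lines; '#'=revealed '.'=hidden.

Answer: .#####.
.#####.
.######
..#####
..#####
.......
.......

Derivation:
Click 1 (0,4) count=0: revealed 26 new [(0,1) (0,2) (0,3) (0,4) (0,5) (1,1) (1,2) (1,3) (1,4) (1,5) (2,1) (2,2) (2,3) (2,4) (2,5) (2,6) (3,2) (3,3) (3,4) (3,5) (3,6) (4,2) (4,3) (4,4) (4,5) (4,6)] -> total=26
Click 2 (1,1) count=2: revealed 0 new [(none)] -> total=26
Click 3 (2,1) count=4: revealed 0 new [(none)] -> total=26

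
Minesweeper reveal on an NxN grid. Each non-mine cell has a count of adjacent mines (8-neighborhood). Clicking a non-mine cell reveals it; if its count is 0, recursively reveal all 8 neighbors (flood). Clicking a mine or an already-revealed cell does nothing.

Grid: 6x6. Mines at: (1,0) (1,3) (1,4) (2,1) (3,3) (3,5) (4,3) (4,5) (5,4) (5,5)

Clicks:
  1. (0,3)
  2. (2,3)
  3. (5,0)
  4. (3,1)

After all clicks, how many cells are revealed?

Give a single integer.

Click 1 (0,3) count=2: revealed 1 new [(0,3)] -> total=1
Click 2 (2,3) count=3: revealed 1 new [(2,3)] -> total=2
Click 3 (5,0) count=0: revealed 9 new [(3,0) (3,1) (3,2) (4,0) (4,1) (4,2) (5,0) (5,1) (5,2)] -> total=11
Click 4 (3,1) count=1: revealed 0 new [(none)] -> total=11

Answer: 11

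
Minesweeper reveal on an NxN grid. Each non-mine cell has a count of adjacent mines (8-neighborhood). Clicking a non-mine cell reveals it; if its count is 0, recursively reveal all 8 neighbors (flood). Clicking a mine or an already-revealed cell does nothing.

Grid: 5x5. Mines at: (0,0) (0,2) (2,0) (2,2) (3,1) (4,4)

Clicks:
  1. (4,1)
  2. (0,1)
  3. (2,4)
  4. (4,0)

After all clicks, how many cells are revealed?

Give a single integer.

Click 1 (4,1) count=1: revealed 1 new [(4,1)] -> total=1
Click 2 (0,1) count=2: revealed 1 new [(0,1)] -> total=2
Click 3 (2,4) count=0: revealed 8 new [(0,3) (0,4) (1,3) (1,4) (2,3) (2,4) (3,3) (3,4)] -> total=10
Click 4 (4,0) count=1: revealed 1 new [(4,0)] -> total=11

Answer: 11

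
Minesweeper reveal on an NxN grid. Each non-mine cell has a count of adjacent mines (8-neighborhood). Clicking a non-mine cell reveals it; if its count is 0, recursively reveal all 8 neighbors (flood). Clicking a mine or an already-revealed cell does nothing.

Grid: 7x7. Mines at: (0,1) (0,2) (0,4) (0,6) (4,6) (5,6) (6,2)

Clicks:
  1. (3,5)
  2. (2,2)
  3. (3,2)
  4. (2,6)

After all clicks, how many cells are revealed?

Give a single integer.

Click 1 (3,5) count=1: revealed 1 new [(3,5)] -> total=1
Click 2 (2,2) count=0: revealed 37 new [(1,0) (1,1) (1,2) (1,3) (1,4) (1,5) (1,6) (2,0) (2,1) (2,2) (2,3) (2,4) (2,5) (2,6) (3,0) (3,1) (3,2) (3,3) (3,4) (3,6) (4,0) (4,1) (4,2) (4,3) (4,4) (4,5) (5,0) (5,1) (5,2) (5,3) (5,4) (5,5) (6,0) (6,1) (6,3) (6,4) (6,5)] -> total=38
Click 3 (3,2) count=0: revealed 0 new [(none)] -> total=38
Click 4 (2,6) count=0: revealed 0 new [(none)] -> total=38

Answer: 38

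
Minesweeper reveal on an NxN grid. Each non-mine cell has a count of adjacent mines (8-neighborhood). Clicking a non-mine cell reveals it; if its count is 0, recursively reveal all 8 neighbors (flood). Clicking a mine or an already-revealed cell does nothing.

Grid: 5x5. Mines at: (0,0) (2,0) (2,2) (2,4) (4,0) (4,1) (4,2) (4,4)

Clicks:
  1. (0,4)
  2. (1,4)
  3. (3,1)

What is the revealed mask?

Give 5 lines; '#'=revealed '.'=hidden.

Click 1 (0,4) count=0: revealed 8 new [(0,1) (0,2) (0,3) (0,4) (1,1) (1,2) (1,3) (1,4)] -> total=8
Click 2 (1,4) count=1: revealed 0 new [(none)] -> total=8
Click 3 (3,1) count=5: revealed 1 new [(3,1)] -> total=9

Answer: .####
.####
.....
.#...
.....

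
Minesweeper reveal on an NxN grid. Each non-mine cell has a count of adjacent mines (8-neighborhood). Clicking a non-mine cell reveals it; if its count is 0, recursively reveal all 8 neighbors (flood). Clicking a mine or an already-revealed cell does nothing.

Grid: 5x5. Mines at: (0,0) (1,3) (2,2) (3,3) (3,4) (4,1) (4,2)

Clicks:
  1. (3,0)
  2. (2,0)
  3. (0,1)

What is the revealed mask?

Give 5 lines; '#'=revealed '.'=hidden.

Click 1 (3,0) count=1: revealed 1 new [(3,0)] -> total=1
Click 2 (2,0) count=0: revealed 5 new [(1,0) (1,1) (2,0) (2,1) (3,1)] -> total=6
Click 3 (0,1) count=1: revealed 1 new [(0,1)] -> total=7

Answer: .#...
##...
##...
##...
.....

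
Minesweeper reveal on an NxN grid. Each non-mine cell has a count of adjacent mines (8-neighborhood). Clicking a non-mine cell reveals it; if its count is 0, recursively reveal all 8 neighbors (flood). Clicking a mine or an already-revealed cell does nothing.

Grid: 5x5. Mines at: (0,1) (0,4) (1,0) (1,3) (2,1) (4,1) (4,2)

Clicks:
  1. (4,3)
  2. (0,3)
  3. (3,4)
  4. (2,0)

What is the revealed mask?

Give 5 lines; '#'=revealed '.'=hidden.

Click 1 (4,3) count=1: revealed 1 new [(4,3)] -> total=1
Click 2 (0,3) count=2: revealed 1 new [(0,3)] -> total=2
Click 3 (3,4) count=0: revealed 5 new [(2,3) (2,4) (3,3) (3,4) (4,4)] -> total=7
Click 4 (2,0) count=2: revealed 1 new [(2,0)] -> total=8

Answer: ...#.
.....
#..##
...##
...##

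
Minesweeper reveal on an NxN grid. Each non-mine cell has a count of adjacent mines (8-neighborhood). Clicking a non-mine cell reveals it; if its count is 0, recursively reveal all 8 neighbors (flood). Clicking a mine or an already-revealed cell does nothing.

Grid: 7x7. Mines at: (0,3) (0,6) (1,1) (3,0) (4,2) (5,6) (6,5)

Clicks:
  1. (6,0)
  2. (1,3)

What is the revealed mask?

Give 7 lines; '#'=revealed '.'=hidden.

Click 1 (6,0) count=0: revealed 12 new [(4,0) (4,1) (5,0) (5,1) (5,2) (5,3) (5,4) (6,0) (6,1) (6,2) (6,3) (6,4)] -> total=12
Click 2 (1,3) count=1: revealed 1 new [(1,3)] -> total=13

Answer: .......
...#...
.......
.......
##.....
#####..
#####..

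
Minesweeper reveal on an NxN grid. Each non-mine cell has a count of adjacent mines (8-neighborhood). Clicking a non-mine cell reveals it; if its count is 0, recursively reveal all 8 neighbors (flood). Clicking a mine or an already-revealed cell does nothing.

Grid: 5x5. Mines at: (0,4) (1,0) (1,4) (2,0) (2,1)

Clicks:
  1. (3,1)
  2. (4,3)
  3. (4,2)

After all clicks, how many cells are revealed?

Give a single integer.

Click 1 (3,1) count=2: revealed 1 new [(3,1)] -> total=1
Click 2 (4,3) count=0: revealed 12 new [(2,2) (2,3) (2,4) (3,0) (3,2) (3,3) (3,4) (4,0) (4,1) (4,2) (4,3) (4,4)] -> total=13
Click 3 (4,2) count=0: revealed 0 new [(none)] -> total=13

Answer: 13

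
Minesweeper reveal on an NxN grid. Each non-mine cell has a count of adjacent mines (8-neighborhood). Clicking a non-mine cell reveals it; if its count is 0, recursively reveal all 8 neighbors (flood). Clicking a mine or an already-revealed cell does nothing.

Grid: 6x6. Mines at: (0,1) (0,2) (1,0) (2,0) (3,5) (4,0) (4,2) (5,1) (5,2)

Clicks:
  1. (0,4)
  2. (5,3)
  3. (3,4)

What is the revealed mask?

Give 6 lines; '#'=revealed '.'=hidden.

Answer: ...###
.#####
.#####
.####.
......
...#..

Derivation:
Click 1 (0,4) count=0: revealed 17 new [(0,3) (0,4) (0,5) (1,1) (1,2) (1,3) (1,4) (1,5) (2,1) (2,2) (2,3) (2,4) (2,5) (3,1) (3,2) (3,3) (3,4)] -> total=17
Click 2 (5,3) count=2: revealed 1 new [(5,3)] -> total=18
Click 3 (3,4) count=1: revealed 0 new [(none)] -> total=18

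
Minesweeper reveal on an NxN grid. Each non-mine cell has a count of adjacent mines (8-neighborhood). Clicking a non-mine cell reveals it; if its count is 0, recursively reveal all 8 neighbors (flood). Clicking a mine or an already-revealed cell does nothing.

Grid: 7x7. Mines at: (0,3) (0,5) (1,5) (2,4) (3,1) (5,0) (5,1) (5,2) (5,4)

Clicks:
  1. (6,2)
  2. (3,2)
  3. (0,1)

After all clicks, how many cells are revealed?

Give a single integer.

Click 1 (6,2) count=2: revealed 1 new [(6,2)] -> total=1
Click 2 (3,2) count=1: revealed 1 new [(3,2)] -> total=2
Click 3 (0,1) count=0: revealed 9 new [(0,0) (0,1) (0,2) (1,0) (1,1) (1,2) (2,0) (2,1) (2,2)] -> total=11

Answer: 11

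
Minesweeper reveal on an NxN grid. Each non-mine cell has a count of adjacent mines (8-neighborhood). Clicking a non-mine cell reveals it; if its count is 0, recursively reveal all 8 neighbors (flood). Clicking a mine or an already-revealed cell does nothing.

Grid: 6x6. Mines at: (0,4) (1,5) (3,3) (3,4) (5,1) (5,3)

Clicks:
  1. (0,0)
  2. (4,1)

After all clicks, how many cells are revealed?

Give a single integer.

Answer: 18

Derivation:
Click 1 (0,0) count=0: revealed 18 new [(0,0) (0,1) (0,2) (0,3) (1,0) (1,1) (1,2) (1,3) (2,0) (2,1) (2,2) (2,3) (3,0) (3,1) (3,2) (4,0) (4,1) (4,2)] -> total=18
Click 2 (4,1) count=1: revealed 0 new [(none)] -> total=18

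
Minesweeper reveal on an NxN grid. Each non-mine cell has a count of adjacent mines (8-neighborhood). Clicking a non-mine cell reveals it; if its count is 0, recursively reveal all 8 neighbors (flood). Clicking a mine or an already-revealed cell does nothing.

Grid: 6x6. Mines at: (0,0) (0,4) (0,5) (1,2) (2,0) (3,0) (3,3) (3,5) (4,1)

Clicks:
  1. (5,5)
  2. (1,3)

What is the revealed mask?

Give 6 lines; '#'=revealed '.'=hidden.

Click 1 (5,5) count=0: revealed 8 new [(4,2) (4,3) (4,4) (4,5) (5,2) (5,3) (5,4) (5,5)] -> total=8
Click 2 (1,3) count=2: revealed 1 new [(1,3)] -> total=9

Answer: ......
...#..
......
......
..####
..####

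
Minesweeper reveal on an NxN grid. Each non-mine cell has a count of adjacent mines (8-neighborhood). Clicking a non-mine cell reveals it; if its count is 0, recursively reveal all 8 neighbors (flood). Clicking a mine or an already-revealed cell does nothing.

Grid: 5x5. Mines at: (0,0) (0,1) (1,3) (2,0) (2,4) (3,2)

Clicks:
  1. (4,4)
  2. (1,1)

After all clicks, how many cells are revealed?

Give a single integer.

Answer: 5

Derivation:
Click 1 (4,4) count=0: revealed 4 new [(3,3) (3,4) (4,3) (4,4)] -> total=4
Click 2 (1,1) count=3: revealed 1 new [(1,1)] -> total=5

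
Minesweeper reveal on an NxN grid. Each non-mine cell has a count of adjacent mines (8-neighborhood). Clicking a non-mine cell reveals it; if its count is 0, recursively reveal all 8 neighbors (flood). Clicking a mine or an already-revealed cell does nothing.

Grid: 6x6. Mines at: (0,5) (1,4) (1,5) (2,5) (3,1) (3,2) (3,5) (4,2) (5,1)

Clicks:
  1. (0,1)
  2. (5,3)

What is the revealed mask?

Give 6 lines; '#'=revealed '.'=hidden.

Answer: ####..
####..
####..
......
......
...#..

Derivation:
Click 1 (0,1) count=0: revealed 12 new [(0,0) (0,1) (0,2) (0,3) (1,0) (1,1) (1,2) (1,3) (2,0) (2,1) (2,2) (2,3)] -> total=12
Click 2 (5,3) count=1: revealed 1 new [(5,3)] -> total=13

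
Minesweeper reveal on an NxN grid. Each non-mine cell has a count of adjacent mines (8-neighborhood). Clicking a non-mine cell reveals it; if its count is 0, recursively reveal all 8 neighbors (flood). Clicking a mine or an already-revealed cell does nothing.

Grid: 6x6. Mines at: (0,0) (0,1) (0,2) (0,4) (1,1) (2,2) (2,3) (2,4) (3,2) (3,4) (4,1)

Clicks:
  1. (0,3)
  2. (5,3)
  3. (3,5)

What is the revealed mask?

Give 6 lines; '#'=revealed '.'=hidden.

Click 1 (0,3) count=2: revealed 1 new [(0,3)] -> total=1
Click 2 (5,3) count=0: revealed 8 new [(4,2) (4,3) (4,4) (4,5) (5,2) (5,3) (5,4) (5,5)] -> total=9
Click 3 (3,5) count=2: revealed 1 new [(3,5)] -> total=10

Answer: ...#..
......
......
.....#
..####
..####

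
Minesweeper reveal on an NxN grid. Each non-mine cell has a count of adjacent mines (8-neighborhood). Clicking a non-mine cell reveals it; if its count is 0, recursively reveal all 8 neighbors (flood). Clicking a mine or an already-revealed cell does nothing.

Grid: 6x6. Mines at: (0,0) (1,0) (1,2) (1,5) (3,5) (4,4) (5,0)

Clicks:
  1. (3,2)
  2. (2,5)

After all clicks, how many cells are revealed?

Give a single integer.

Answer: 16

Derivation:
Click 1 (3,2) count=0: revealed 15 new [(2,0) (2,1) (2,2) (2,3) (3,0) (3,1) (3,2) (3,3) (4,0) (4,1) (4,2) (4,3) (5,1) (5,2) (5,3)] -> total=15
Click 2 (2,5) count=2: revealed 1 new [(2,5)] -> total=16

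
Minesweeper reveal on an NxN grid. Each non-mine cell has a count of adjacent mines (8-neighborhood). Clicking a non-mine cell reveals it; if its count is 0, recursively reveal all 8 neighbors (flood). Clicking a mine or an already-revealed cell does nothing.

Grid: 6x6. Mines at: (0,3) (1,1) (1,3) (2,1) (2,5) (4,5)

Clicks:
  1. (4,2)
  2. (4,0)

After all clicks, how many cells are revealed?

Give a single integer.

Answer: 18

Derivation:
Click 1 (4,2) count=0: revealed 18 new [(2,2) (2,3) (2,4) (3,0) (3,1) (3,2) (3,3) (3,4) (4,0) (4,1) (4,2) (4,3) (4,4) (5,0) (5,1) (5,2) (5,3) (5,4)] -> total=18
Click 2 (4,0) count=0: revealed 0 new [(none)] -> total=18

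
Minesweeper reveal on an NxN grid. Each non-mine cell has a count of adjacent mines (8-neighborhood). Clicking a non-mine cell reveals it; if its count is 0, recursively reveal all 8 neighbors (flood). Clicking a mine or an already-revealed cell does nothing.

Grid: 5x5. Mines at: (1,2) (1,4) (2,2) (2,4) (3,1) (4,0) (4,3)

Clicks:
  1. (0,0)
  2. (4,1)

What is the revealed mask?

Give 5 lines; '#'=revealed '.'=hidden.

Answer: ##...
##...
##...
.....
.#...

Derivation:
Click 1 (0,0) count=0: revealed 6 new [(0,0) (0,1) (1,0) (1,1) (2,0) (2,1)] -> total=6
Click 2 (4,1) count=2: revealed 1 new [(4,1)] -> total=7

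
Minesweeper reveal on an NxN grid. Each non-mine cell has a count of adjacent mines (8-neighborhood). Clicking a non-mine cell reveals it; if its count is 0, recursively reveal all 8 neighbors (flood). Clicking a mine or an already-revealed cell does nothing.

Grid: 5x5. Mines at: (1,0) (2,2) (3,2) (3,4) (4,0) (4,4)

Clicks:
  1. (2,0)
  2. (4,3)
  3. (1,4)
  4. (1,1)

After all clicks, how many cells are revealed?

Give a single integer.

Answer: 12

Derivation:
Click 1 (2,0) count=1: revealed 1 new [(2,0)] -> total=1
Click 2 (4,3) count=3: revealed 1 new [(4,3)] -> total=2
Click 3 (1,4) count=0: revealed 10 new [(0,1) (0,2) (0,3) (0,4) (1,1) (1,2) (1,3) (1,4) (2,3) (2,4)] -> total=12
Click 4 (1,1) count=2: revealed 0 new [(none)] -> total=12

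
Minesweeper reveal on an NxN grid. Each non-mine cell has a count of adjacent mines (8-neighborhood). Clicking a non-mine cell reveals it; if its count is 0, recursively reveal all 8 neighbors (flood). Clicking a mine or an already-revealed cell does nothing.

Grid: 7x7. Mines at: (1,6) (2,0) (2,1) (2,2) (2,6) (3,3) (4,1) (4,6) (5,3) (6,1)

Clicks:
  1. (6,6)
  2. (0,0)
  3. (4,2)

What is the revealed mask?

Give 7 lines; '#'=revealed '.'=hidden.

Answer: ######.
######.
...###.
.......
..#....
....###
....###

Derivation:
Click 1 (6,6) count=0: revealed 6 new [(5,4) (5,5) (5,6) (6,4) (6,5) (6,6)] -> total=6
Click 2 (0,0) count=0: revealed 15 new [(0,0) (0,1) (0,2) (0,3) (0,4) (0,5) (1,0) (1,1) (1,2) (1,3) (1,4) (1,5) (2,3) (2,4) (2,5)] -> total=21
Click 3 (4,2) count=3: revealed 1 new [(4,2)] -> total=22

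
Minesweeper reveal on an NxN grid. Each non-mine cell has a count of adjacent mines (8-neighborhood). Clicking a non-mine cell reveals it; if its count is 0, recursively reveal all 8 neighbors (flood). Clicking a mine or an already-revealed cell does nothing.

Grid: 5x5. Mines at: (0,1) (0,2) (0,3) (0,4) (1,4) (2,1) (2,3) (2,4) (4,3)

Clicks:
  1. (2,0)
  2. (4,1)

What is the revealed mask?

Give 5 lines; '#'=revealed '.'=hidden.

Click 1 (2,0) count=1: revealed 1 new [(2,0)] -> total=1
Click 2 (4,1) count=0: revealed 6 new [(3,0) (3,1) (3,2) (4,0) (4,1) (4,2)] -> total=7

Answer: .....
.....
#....
###..
###..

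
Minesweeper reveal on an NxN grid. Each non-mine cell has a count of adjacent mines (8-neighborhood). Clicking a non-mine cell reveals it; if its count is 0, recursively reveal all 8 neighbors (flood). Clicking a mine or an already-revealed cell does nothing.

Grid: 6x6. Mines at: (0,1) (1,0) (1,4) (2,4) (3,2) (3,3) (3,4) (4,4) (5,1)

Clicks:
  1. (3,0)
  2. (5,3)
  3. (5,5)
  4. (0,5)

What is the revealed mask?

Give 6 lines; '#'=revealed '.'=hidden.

Click 1 (3,0) count=0: revealed 6 new [(2,0) (2,1) (3,0) (3,1) (4,0) (4,1)] -> total=6
Click 2 (5,3) count=1: revealed 1 new [(5,3)] -> total=7
Click 3 (5,5) count=1: revealed 1 new [(5,5)] -> total=8
Click 4 (0,5) count=1: revealed 1 new [(0,5)] -> total=9

Answer: .....#
......
##....
##....
##....
...#.#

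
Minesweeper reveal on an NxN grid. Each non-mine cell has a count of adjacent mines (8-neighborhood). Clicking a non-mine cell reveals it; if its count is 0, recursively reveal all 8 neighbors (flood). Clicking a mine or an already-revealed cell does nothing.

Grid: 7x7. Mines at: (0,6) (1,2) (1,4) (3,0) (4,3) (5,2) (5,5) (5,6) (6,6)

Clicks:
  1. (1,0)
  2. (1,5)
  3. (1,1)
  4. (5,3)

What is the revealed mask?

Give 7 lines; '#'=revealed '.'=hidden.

Click 1 (1,0) count=0: revealed 6 new [(0,0) (0,1) (1,0) (1,1) (2,0) (2,1)] -> total=6
Click 2 (1,5) count=2: revealed 1 new [(1,5)] -> total=7
Click 3 (1,1) count=1: revealed 0 new [(none)] -> total=7
Click 4 (5,3) count=2: revealed 1 new [(5,3)] -> total=8

Answer: ##.....
##...#.
##.....
.......
.......
...#...
.......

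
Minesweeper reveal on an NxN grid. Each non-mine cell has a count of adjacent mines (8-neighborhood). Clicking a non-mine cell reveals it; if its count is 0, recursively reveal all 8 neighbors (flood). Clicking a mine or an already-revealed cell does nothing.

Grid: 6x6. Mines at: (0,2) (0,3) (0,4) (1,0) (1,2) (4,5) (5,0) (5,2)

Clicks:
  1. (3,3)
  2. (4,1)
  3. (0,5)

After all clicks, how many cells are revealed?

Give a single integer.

Click 1 (3,3) count=0: revealed 20 new [(1,3) (1,4) (1,5) (2,0) (2,1) (2,2) (2,3) (2,4) (2,5) (3,0) (3,1) (3,2) (3,3) (3,4) (3,5) (4,0) (4,1) (4,2) (4,3) (4,4)] -> total=20
Click 2 (4,1) count=2: revealed 0 new [(none)] -> total=20
Click 3 (0,5) count=1: revealed 1 new [(0,5)] -> total=21

Answer: 21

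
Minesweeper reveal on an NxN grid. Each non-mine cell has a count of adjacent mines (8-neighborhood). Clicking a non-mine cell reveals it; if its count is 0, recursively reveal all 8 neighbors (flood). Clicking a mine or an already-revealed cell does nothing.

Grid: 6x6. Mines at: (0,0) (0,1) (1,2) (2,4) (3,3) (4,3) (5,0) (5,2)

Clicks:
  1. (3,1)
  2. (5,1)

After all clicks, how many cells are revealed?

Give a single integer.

Click 1 (3,1) count=0: revealed 11 new [(1,0) (1,1) (2,0) (2,1) (2,2) (3,0) (3,1) (3,2) (4,0) (4,1) (4,2)] -> total=11
Click 2 (5,1) count=2: revealed 1 new [(5,1)] -> total=12

Answer: 12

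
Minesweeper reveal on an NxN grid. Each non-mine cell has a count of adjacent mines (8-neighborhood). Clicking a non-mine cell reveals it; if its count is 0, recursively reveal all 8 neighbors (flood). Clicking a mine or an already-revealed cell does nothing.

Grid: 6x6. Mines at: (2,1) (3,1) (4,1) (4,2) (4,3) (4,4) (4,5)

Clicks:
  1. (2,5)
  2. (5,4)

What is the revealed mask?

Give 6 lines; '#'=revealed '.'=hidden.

Click 1 (2,5) count=0: revealed 20 new [(0,0) (0,1) (0,2) (0,3) (0,4) (0,5) (1,0) (1,1) (1,2) (1,3) (1,4) (1,5) (2,2) (2,3) (2,4) (2,5) (3,2) (3,3) (3,4) (3,5)] -> total=20
Click 2 (5,4) count=3: revealed 1 new [(5,4)] -> total=21

Answer: ######
######
..####
..####
......
....#.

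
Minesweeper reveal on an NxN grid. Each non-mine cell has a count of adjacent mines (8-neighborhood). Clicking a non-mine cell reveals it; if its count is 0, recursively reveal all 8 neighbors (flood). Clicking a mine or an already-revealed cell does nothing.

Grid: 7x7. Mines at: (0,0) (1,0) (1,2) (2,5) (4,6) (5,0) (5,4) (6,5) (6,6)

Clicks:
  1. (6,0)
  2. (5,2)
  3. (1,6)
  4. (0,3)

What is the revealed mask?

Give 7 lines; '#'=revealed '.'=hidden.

Click 1 (6,0) count=1: revealed 1 new [(6,0)] -> total=1
Click 2 (5,2) count=0: revealed 21 new [(2,0) (2,1) (2,2) (2,3) (2,4) (3,0) (3,1) (3,2) (3,3) (3,4) (4,0) (4,1) (4,2) (4,3) (4,4) (5,1) (5,2) (5,3) (6,1) (6,2) (6,3)] -> total=22
Click 3 (1,6) count=1: revealed 1 new [(1,6)] -> total=23
Click 4 (0,3) count=1: revealed 1 new [(0,3)] -> total=24

Answer: ...#...
......#
#####..
#####..
#####..
.###...
####...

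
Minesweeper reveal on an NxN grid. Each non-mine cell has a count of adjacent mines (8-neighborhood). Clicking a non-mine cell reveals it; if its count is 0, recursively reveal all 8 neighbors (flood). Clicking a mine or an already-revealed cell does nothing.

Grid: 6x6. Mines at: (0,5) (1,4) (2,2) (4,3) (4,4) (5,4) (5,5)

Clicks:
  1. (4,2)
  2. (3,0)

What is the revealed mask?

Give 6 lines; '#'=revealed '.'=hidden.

Click 1 (4,2) count=1: revealed 1 new [(4,2)] -> total=1
Click 2 (3,0) count=0: revealed 18 new [(0,0) (0,1) (0,2) (0,3) (1,0) (1,1) (1,2) (1,3) (2,0) (2,1) (3,0) (3,1) (3,2) (4,0) (4,1) (5,0) (5,1) (5,2)] -> total=19

Answer: ####..
####..
##....
###...
###...
###...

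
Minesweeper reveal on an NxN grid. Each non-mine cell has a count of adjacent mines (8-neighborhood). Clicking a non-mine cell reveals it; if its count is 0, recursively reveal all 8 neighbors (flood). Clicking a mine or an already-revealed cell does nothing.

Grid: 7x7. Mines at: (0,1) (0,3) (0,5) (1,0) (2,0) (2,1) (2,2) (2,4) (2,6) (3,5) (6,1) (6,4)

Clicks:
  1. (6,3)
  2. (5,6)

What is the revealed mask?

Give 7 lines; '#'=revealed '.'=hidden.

Click 1 (6,3) count=1: revealed 1 new [(6,3)] -> total=1
Click 2 (5,6) count=0: revealed 6 new [(4,5) (4,6) (5,5) (5,6) (6,5) (6,6)] -> total=7

Answer: .......
.......
.......
.......
.....##
.....##
...#.##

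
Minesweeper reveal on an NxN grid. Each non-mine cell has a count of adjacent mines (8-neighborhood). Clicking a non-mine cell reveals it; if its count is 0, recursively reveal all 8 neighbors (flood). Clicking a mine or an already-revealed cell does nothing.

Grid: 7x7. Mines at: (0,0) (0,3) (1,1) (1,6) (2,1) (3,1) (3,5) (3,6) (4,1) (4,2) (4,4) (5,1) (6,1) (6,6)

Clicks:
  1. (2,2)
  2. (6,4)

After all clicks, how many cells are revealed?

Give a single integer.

Answer: 9

Derivation:
Click 1 (2,2) count=3: revealed 1 new [(2,2)] -> total=1
Click 2 (6,4) count=0: revealed 8 new [(5,2) (5,3) (5,4) (5,5) (6,2) (6,3) (6,4) (6,5)] -> total=9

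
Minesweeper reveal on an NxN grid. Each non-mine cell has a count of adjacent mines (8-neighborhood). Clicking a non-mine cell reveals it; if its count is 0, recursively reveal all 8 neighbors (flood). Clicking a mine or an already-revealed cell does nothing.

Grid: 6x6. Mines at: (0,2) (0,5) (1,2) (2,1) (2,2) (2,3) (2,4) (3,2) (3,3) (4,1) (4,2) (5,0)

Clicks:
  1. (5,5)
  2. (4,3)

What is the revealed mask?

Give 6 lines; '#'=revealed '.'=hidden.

Answer: ......
......
......
....##
...###
...###

Derivation:
Click 1 (5,5) count=0: revealed 8 new [(3,4) (3,5) (4,3) (4,4) (4,5) (5,3) (5,4) (5,5)] -> total=8
Click 2 (4,3) count=3: revealed 0 new [(none)] -> total=8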